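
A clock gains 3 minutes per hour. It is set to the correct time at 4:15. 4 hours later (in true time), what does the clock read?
For every 60 true minutes, the faulty clock advances 60 + 3 = 63 minutes.
True elapsed: 4 hours = 240 minutes.
Faulty clock advances: 240 x 63/60 = 252 minutes (drift: 12 minutes ahead).
Shown time: 4:15 + 252 minutes = 8:27.

Final answer: 8:27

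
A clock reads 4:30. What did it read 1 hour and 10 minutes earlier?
Starting time: 4:30 = 270 total minutes past 12:00
Subtracting: 1 hour and 10 minutes = 70 minutes
270 - 70 = 200 minutes
= 3 hours and 20 minutes past 12:00 = 3:20

Final answer: 3:20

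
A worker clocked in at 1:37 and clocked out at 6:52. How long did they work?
From 1:37 to 6:52:
(6 x 60 + 52) - (1 x 60 + 37) = 412 - 97 = 315 minutes
= 5 hours and 15 minutes

Final answer: 5 hours and 15 minutes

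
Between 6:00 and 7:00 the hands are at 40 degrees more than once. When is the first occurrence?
At t minutes past 6:00, the hour hand is at 30 x 6 + 0.5t degrees and the minute hand is at 6t degrees.
The smaller angle between them is 40 degrees when |30H - 5.5t| = 40 or |30H - 5.5t| = 320.
With H = 6, solve 30 x 6 - 5.5t = +/- target for each target:
  t = (30 x 6 - 40) / 5.5 = 25.45
  t = (30 x 6 + 40) / 5.5 = 40
  t = (30 x 6 - 320) / 5.5 = -25.45 (outside (0, 60))
  t = (30 x 6 + 320) / 5.5 = 90.91 (outside (0, 60))
Valid solutions in (0, 60): {25.45, 40} minutes.
The first occurrence is t = 25.45 minutes.
The hands form a 40-degree angle at 25.45 minutes past 6:00.

Final answer: 25.45 minutes past 6:00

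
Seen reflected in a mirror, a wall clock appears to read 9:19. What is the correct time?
Reflection across the vertical (12-6) axis maps a hand at angle A degrees to (360 - A) degrees, which sends a reading of T minutes past 12:00 to (720 - T) minutes past 12:00.
Mirror reads 9:19 = 559 minutes past 12:00.
Actual time: (720 - 559) mod 720 = 161 minutes = 2:41.

Final answer: 2:41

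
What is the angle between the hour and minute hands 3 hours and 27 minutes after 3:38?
First find the time 3 hours and 27 minutes after 3:38.
Total minutes: 3 x 60 + 38 + 3 x 60 + 27 = 425.
425 mod 720 = 425 minutes = 7:05.
Now compute the angle at 7:05:
Hour hand: 7 x 30 + 5 x 0.5 = 212.5 degrees
Minute hand: 5 x 6 = 30 degrees
Difference: |212.5 - 30| = 182.5 degrees
Smaller angle: 360 - 182.5 = 177.5 degrees

Final answer: 177.5 degrees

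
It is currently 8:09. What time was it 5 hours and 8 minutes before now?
Starting time: 8:09 = 489 total minutes past 12:00
Subtracting: 5 hours and 8 minutes = 308 minutes
489 - 308 = 181 minutes
= 3 hours and 1 minute past 12:00 = 3:01

Final answer: 3:01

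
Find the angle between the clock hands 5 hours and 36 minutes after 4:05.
First find the time 5 hours and 36 minutes after 4:05.
Total minutes: 4 x 60 + 5 + 5 x 60 + 36 = 581.
581 mod 720 = 581 minutes = 9:41.
Now compute the angle at 9:41:
Hour hand: 9 x 30 + 41 x 0.5 = 290.5 degrees
Minute hand: 41 x 6 = 246 degrees
Difference: |290.5 - 246| = 44.5 degrees
The angle is 44.5 degrees

Final answer: 44.5 degrees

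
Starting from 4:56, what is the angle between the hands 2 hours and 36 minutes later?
First find the time 2 hours and 36 minutes after 4:56.
Total minutes: 4 x 60 + 56 + 2 x 60 + 36 = 452.
452 mod 720 = 452 minutes = 7:32.
Now compute the angle at 7:32:
Hour hand: 7 x 30 + 32 x 0.5 = 226 degrees
Minute hand: 32 x 6 = 192 degrees
Difference: |226 - 192| = 34 degrees
The angle is 34 degrees

Final answer: 34 degrees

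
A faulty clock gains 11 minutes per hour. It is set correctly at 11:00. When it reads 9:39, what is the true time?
For every 60 true minutes, the faulty clock advances 71 minutes, so 1 faulty-clock minute corresponds to 60/71 true minutes.
From 11:00 to 9:39 on the faulty dial is 639 minutes.
True elapsed: 639 x 60/71 = 540 minutes = 9 hours.
True time: 11:00 + 9 hours = 8:00.

Final answer: 8:00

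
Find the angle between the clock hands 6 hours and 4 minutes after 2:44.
First find the time 6 hours and 4 minutes after 2:44.
Total minutes: 2 x 60 + 44 + 6 x 60 + 4 = 528.
528 mod 720 = 528 minutes = 8:48.
Now compute the angle at 8:48:
Hour hand: 8 x 30 + 48 x 0.5 = 264 degrees
Minute hand: 48 x 6 = 288 degrees
Difference: |264 - 288| = 24 degrees
The angle is 24 degrees

Final answer: 24 degrees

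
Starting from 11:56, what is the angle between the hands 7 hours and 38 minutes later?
First find the time 7 hours and 38 minutes after 11:56.
Total minutes: 11 x 60 + 56 + 7 x 60 + 38 = 1174.
1174 mod 720 = 454 minutes = 7:34.
Now compute the angle at 7:34:
Hour hand: 7 x 30 + 34 x 0.5 = 227 degrees
Minute hand: 34 x 6 = 204 degrees
Difference: |227 - 204| = 23 degrees
The angle is 23 degrees

Final answer: 23 degrees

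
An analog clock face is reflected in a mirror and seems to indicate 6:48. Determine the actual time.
Reflection across the vertical (12-6) axis maps a hand at angle A degrees to (360 - A) degrees, which sends a reading of T minutes past 12:00 to (720 - T) minutes past 12:00.
Mirror reads 6:48 = 408 minutes past 12:00.
Actual time: (720 - 408) mod 720 = 312 minutes = 5:12.

Final answer: 5:12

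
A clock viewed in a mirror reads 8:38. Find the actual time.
Reflection across the vertical (12-6) axis maps a hand at angle A degrees to (360 - A) degrees, which sends a reading of T minutes past 12:00 to (720 - T) minutes past 12:00.
Mirror reads 8:38 = 518 minutes past 12:00.
Actual time: (720 - 518) mod 720 = 202 minutes = 3:22.

Final answer: 3:22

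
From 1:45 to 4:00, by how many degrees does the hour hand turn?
The hour hand moves 0.5 degrees per minute.
Time elapsed: 4:00 - 1:45 = 135 minutes
Angular displacement: 135 x 0.5 = 67.5 degrees

Final answer: 67.5 degrees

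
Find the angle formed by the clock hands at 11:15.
Hour hand position: 11 x 30 + 15 x 0.5 = 337.5 degrees
Minute hand position: 15 x 6 = 90 degrees
Difference: |337.5 - 90| = 247.5 degrees
Since 247.5 > 180, the smaller angle is 360 - 247.5 = 112.5 degrees

Final answer: 112.5 degrees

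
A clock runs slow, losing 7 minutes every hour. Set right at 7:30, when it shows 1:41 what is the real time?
For every 60 true minutes, the faulty clock advances 53 minutes, so 1 faulty-clock minute corresponds to 60/53 true minutes.
From 7:30 to 1:41 on the faulty dial is 371 minutes.
True elapsed: 371 x 60/53 = 420 minutes = 7 hours.
True time: 7:30 + 7 hours = 2:30.

Final answer: 2:30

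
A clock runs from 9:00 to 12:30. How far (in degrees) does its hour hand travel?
The hour hand moves 0.5 degrees per minute.
Time elapsed: 12:30 - 9:00 = 210 minutes
Angular displacement: 210 x 0.5 = 105 degrees

Final answer: 105 degrees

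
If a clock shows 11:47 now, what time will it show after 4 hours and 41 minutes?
Starting time: 11:47
Adding 41 minutes to 47 minutes: 47 + 41 = 88 minutes = 1 hour and 28 minutes
Adding 4 hours: 11 + 4 + 1 (carry) = 16 - 12 = 4
Final time: 4:28

Final answer: 4:28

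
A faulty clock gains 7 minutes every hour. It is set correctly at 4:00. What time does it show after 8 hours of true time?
For every 60 true minutes, the faulty clock advances 60 + 7 = 67 minutes.
True elapsed: 8 hours = 480 minutes.
Faulty clock advances: 480 x 67/60 = 536 minutes (drift: 56 minutes ahead).
Shown time: 4:00 + 536 minutes = 12:56.

Final answer: 12:56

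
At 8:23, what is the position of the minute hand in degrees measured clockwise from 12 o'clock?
The minute hand moves 6 degrees per minute.
At 8:23: 23 x 6 = 138 degrees

Final answer: 138 degrees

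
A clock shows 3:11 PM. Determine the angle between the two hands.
Hour hand position: 3 x 30 + 11 x 0.5 = 95.5 degrees
Minute hand position: 11 x 6 = 66 degrees
Difference: |95.5 - 66| = 29.5 degrees
The angle between the hands is 29.5 degrees

Final answer: 29.5 degrees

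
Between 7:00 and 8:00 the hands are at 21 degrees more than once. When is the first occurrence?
At t minutes past 7:00, the hour hand is at 30 x 7 + 0.5t degrees and the minute hand is at 6t degrees.
The smaller angle between them is 21 degrees when |30H - 5.5t| = 21 or |30H - 5.5t| = 339.
With H = 7, solve 30 x 7 - 5.5t = +/- target for each target:
  t = (30 x 7 - 21) / 5.5 = 34.36
  t = (30 x 7 + 21) / 5.5 = 42
  t = (30 x 7 - 339) / 5.5 = -23.45 (outside (0, 60))
  t = (30 x 7 + 339) / 5.5 = 99.82 (outside (0, 60))
Valid solutions in (0, 60): {34.36, 42} minutes.
The first occurrence is t = 34.36 minutes.
The hands form a 21-degree angle at 34.36 minutes past 7:00.

Final answer: 34.36 minutes past 7:00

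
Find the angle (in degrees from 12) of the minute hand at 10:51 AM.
The minute hand moves 6 degrees per minute.
At 10:51: 51 x 6 = 306 degrees

Final answer: 306 degrees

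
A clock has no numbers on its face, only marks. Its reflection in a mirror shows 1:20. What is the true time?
Reflection across the vertical (12-6) axis maps a hand at angle A degrees to (360 - A) degrees, which sends a reading of T minutes past 12:00 to (720 - T) minutes past 12:00.
Mirror reads 1:20 = 80 minutes past 12:00.
Actual time: (720 - 80) mod 720 = 640 minutes = 10:40.

Final answer: 10:40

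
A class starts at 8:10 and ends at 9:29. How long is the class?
From 8:10 to 9:29:
(9 x 60 + 29) - (8 x 60 + 10) = 569 - 490 = 79 minutes
= 1 hour and 19 minutes

Final answer: 1 hour and 19 minutes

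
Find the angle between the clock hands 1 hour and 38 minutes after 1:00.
First find the time 1 hour and 38 minutes after 1:00.
Total minutes: 1 x 60 + 0 + 1 x 60 + 38 = 158.
158 mod 720 = 158 minutes = 2:38.
Now compute the angle at 2:38:
Hour hand: 2 x 30 + 38 x 0.5 = 79 degrees
Minute hand: 38 x 6 = 228 degrees
Difference: |79 - 228| = 149 degrees
The angle is 149 degrees

Final answer: 149 degrees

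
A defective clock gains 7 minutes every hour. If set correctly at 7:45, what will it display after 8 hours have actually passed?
For every 60 true minutes, the faulty clock advances 60 + 7 = 67 minutes.
True elapsed: 8 hours = 480 minutes.
Faulty clock advances: 480 x 67/60 = 536 minutes (drift: 56 minutes ahead).
Shown time: 7:45 + 536 minutes = 4:41.

Final answer: 4:41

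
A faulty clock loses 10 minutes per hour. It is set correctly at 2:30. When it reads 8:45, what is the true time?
For every 60 true minutes, the faulty clock advances 50 minutes, so 1 faulty-clock minute corresponds to 60/50 true minutes.
From 2:30 to 8:45 on the faulty dial is 375 minutes.
True elapsed: 375 x 60/50 = 450 minutes = 7 hours and 30 minutes.
True time: 2:30 + 7 hours and 30 minutes = 10:00.

Final answer: 10:00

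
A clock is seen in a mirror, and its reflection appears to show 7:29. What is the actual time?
Reflection across the vertical (12-6) axis maps a hand at angle A degrees to (360 - A) degrees, which sends a reading of T minutes past 12:00 to (720 - T) minutes past 12:00.
Mirror reads 7:29 = 449 minutes past 12:00.
Actual time: (720 - 449) mod 720 = 271 minutes = 4:31.

Final answer: 4:31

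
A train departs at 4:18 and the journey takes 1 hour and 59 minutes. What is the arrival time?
Starting time: 4:18
Adding 59 minutes to 18 minutes: 18 + 59 = 77 minutes = 1 hour and 17 minutes
Adding 1 hour: 4 + 1 + 1 (carry) = 6
Final time: 6:17

Final answer: 6:17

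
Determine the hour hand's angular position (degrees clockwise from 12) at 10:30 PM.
The hour hand moves 30 degrees per hour and 0.5 degrees per minute.
At 10:30: (10) x 30 + 30 x 0.5 = 300 + 15 = 315 degrees

Final answer: 315 degrees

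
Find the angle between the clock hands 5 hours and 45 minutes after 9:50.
First find the time 5 hours and 45 minutes after 9:50.
Total minutes: 9 x 60 + 50 + 5 x 60 + 45 = 935.
935 mod 720 = 215 minutes = 3:35.
Now compute the angle at 3:35:
Hour hand: 3 x 30 + 35 x 0.5 = 107.5 degrees
Minute hand: 35 x 6 = 210 degrees
Difference: |107.5 - 210| = 102.5 degrees
The angle is 102.5 degrees

Final answer: 102.5 degrees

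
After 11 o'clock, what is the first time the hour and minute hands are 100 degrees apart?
At t minutes past 11:00, the hour hand is at 30 x 11 + 0.5t degrees and the minute hand is at 6t degrees.
The smaller angle between them is 100 degrees when |30H - 5.5t| = 100 or |30H - 5.5t| = 260.
With H = 11, solve 30 x 11 - 5.5t = +/- target for each target:
  t = (30 x 11 - 100) / 5.5 = 41.82
  t = (30 x 11 + 100) / 5.5 = 78.18 (outside (0, 60))
  t = (30 x 11 - 260) / 5.5 = 12.73
  t = (30 x 11 + 260) / 5.5 = 107.27 (outside (0, 60))
Valid solutions in (0, 60): {12.73, 41.82} minutes.
The first occurrence is t = 12.73 minutes.
The hands form a 100-degree angle at 12.73 minutes past 11:00.

Final answer: 12.73 minutes past 11:00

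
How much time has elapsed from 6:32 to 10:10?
From 6:32 to 10:10:
(10 x 60 + 10) - (6 x 60 + 32) = 610 - 392 = 218 minutes
= 3 hours and 38 minutes

Final answer: 3 hours and 38 minutes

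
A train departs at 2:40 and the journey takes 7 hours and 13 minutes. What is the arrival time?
Starting time: 2:40
Adding 13 minutes to 40 minutes: 40 + 13 = 53 minutes
Adding 7 hours: 2 + 7 = 9
Final time: 9:53

Final answer: 9:53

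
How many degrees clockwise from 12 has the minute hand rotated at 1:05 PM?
The minute hand moves 6 degrees per minute.
At 1:05: 5 x 6 = 30 degrees

Final answer: 30 degrees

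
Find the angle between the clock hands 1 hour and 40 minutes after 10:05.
First find the time 1 hour and 40 minutes after 10:05.
Total minutes: 10 x 60 + 5 + 1 x 60 + 40 = 705.
705 mod 720 = 705 minutes = 11:45.
Now compute the angle at 11:45:
Hour hand: 11 x 30 + 45 x 0.5 = 352.5 degrees
Minute hand: 45 x 6 = 270 degrees
Difference: |352.5 - 270| = 82.5 degrees
The angle is 82.5 degrees

Final answer: 82.5 degrees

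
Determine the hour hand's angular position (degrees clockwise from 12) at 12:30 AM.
The hour hand moves 30 degrees per hour and 0.5 degrees per minute.
At 12:30: (0) x 30 + 30 x 0.5 = 0 + 15 = 15 degrees

Final answer: 15 degrees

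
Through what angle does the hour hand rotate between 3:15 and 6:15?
The hour hand moves 0.5 degrees per minute.
Time elapsed: 6:15 - 3:15 = 180 minutes
Angular displacement: 180 x 0.5 = 90 degrees

Final answer: 90 degrees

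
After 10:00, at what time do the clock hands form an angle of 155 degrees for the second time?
At t minutes past 10:00, the hour hand is at 30 x 10 + 0.5t degrees and the minute hand is at 6t degrees.
The smaller angle between them is 155 degrees when |30H - 5.5t| = 155 or |30H - 5.5t| = 205.
With H = 10, solve 30 x 10 - 5.5t = +/- target for each target:
  t = (30 x 10 - 155) / 5.5 = 26.36
  t = (30 x 10 + 155) / 5.5 = 82.73 (outside (0, 60))
  t = (30 x 10 - 205) / 5.5 = 17.27
  t = (30 x 10 + 205) / 5.5 = 91.82 (outside (0, 60))
Valid solutions in (0, 60): {17.27, 26.36} minutes.
The second occurrence is t = 26.36 minutes.
The hands form a 155-degree angle at 26.36 minutes past 10:00.

Final answer: 26.36 minutes past 10:00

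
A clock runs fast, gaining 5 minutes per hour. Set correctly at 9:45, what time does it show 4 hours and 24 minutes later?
For every 60 true minutes, the faulty clock advances 60 + 5 = 65 minutes.
True elapsed: 4 hours and 24 minutes = 264 minutes.
Faulty clock advances: 264 x 65/60 = 286 minutes (drift: 22 minutes ahead).
Shown time: 9:45 + 286 minutes = 2:31.

Final answer: 2:31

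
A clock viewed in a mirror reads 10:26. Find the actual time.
Reflection across the vertical (12-6) axis maps a hand at angle A degrees to (360 - A) degrees, which sends a reading of T minutes past 12:00 to (720 - T) minutes past 12:00.
Mirror reads 10:26 = 626 minutes past 12:00.
Actual time: (720 - 626) mod 720 = 94 minutes = 1:34.

Final answer: 1:34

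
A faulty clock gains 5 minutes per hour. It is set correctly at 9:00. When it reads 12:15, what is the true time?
For every 60 true minutes, the faulty clock advances 65 minutes, so 1 faulty-clock minute corresponds to 60/65 true minutes.
From 9:00 to 12:15 on the faulty dial is 195 minutes.
True elapsed: 195 x 60/65 = 180 minutes = 3 hours.
True time: 9:00 + 3 hours = 12:00.

Final answer: 12:00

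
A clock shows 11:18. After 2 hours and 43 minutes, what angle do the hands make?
First find the time 2 hours and 43 minutes after 11:18.
Total minutes: 11 x 60 + 18 + 2 x 60 + 43 = 841.
841 mod 720 = 121 minutes = 2:01.
Now compute the angle at 2:01:
Hour hand: 2 x 30 + 1 x 0.5 = 60.5 degrees
Minute hand: 1 x 6 = 6 degrees
Difference: |60.5 - 6| = 54.5 degrees
The angle is 54.5 degrees

Final answer: 54.5 degrees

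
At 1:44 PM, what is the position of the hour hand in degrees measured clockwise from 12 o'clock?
The hour hand moves 30 degrees per hour and 0.5 degrees per minute.
At 1:44: (1) x 30 + 44 x 0.5 = 30 + 22 = 52 degrees

Final answer: 52 degrees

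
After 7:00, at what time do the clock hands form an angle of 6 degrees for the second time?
At t minutes past 7:00, the hour hand is at 30 x 7 + 0.5t degrees and the minute hand is at 6t degrees.
The smaller angle between them is 6 degrees when |30H - 5.5t| = 6 or |30H - 5.5t| = 354.
With H = 7, solve 30 x 7 - 5.5t = +/- target for each target:
  t = (30 x 7 - 6) / 5.5 = 37.09
  t = (30 x 7 + 6) / 5.5 = 39.27
  t = (30 x 7 - 354) / 5.5 = -26.18 (outside (0, 60))
  t = (30 x 7 + 354) / 5.5 = 102.55 (outside (0, 60))
Valid solutions in (0, 60): {37.09, 39.27} minutes.
The second occurrence is t = 39.27 minutes.
The hands form a 6-degree angle at 39.27 minutes past 7:00.

Final answer: 39.27 minutes past 7:00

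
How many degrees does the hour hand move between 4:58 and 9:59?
The hour hand moves 0.5 degrees per minute.
Time elapsed: 9:59 - 4:58 = 301 minutes
Angular displacement: 301 x 0.5 = 150.5 degrees

Final answer: 150.5 degrees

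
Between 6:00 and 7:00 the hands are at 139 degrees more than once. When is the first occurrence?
At t minutes past 6:00, the hour hand is at 30 x 6 + 0.5t degrees and the minute hand is at 6t degrees.
The smaller angle between them is 139 degrees when |30H - 5.5t| = 139 or |30H - 5.5t| = 221.
With H = 6, solve 30 x 6 - 5.5t = +/- target for each target:
  t = (30 x 6 - 139) / 5.5 = 7.45
  t = (30 x 6 + 139) / 5.5 = 58
  t = (30 x 6 - 221) / 5.5 = -7.45 (outside (0, 60))
  t = (30 x 6 + 221) / 5.5 = 72.91 (outside (0, 60))
Valid solutions in (0, 60): {7.45, 58} minutes.
The first occurrence is t = 7.45 minutes.
The hands form a 139-degree angle at 7.45 minutes past 6:00.

Final answer: 7.45 minutes past 6:00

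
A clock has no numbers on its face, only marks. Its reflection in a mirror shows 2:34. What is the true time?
Reflection across the vertical (12-6) axis maps a hand at angle A degrees to (360 - A) degrees, which sends a reading of T minutes past 12:00 to (720 - T) minutes past 12:00.
Mirror reads 2:34 = 154 minutes past 12:00.
Actual time: (720 - 154) mod 720 = 566 minutes = 9:26.

Final answer: 9:26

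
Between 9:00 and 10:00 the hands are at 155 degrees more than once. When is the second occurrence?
At t minutes past 9:00, the hour hand is at 30 x 9 + 0.5t degrees and the minute hand is at 6t degrees.
The smaller angle between them is 155 degrees when |30H - 5.5t| = 155 or |30H - 5.5t| = 205.
With H = 9, solve 30 x 9 - 5.5t = +/- target for each target:
  t = (30 x 9 - 155) / 5.5 = 20.91
  t = (30 x 9 + 155) / 5.5 = 77.27 (outside (0, 60))
  t = (30 x 9 - 205) / 5.5 = 11.82
  t = (30 x 9 + 205) / 5.5 = 86.36 (outside (0, 60))
Valid solutions in (0, 60): {11.82, 20.91} minutes.
The second occurrence is t = 20.91 minutes.
The hands form a 155-degree angle at 20.91 minutes past 9:00.

Final answer: 20.91 minutes past 9:00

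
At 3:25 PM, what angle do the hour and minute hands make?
Hour hand position: 3 x 30 + 25 x 0.5 = 102.5 degrees
Minute hand position: 25 x 6 = 150 degrees
Difference: |102.5 - 150| = 47.5 degrees
The angle between the hands is 47.5 degrees

Final answer: 47.5 degrees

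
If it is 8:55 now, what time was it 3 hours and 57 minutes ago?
Starting time: 8:55 = 535 total minutes past 12:00
Subtracting: 3 hours and 57 minutes = 237 minutes
535 - 237 = 298 minutes
= 4 hours and 58 minutes past 12:00 = 4:58

Final answer: 4:58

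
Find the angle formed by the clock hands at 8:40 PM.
Hour hand position: 8 x 30 + 40 x 0.5 = 260 degrees
Minute hand position: 40 x 6 = 240 degrees
Difference: |260 - 240| = 20 degrees
The angle between the hands is 20 degrees

Final answer: 20 degrees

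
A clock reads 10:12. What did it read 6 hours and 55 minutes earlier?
Starting time: 10:12 = 612 total minutes past 12:00
Subtracting: 6 hours and 55 minutes = 415 minutes
612 - 415 = 197 minutes
= 3 hours and 17 minutes past 12:00 = 3:17

Final answer: 3:17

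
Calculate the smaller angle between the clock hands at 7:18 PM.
Hour hand position: 7 x 30 + 18 x 0.5 = 219 degrees
Minute hand position: 18 x 6 = 108 degrees
Difference: |219 - 108| = 111 degrees
The angle between the hands is 111 degrees

Final answer: 111 degrees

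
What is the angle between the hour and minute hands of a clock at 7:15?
Hour hand position: 7 x 30 + 15 x 0.5 = 217.5 degrees
Minute hand position: 15 x 6 = 90 degrees
Difference: |217.5 - 90| = 127.5 degrees
The angle between the hands is 127.5 degrees

Final answer: 127.5 degrees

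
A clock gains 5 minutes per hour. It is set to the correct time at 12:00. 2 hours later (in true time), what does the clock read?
For every 60 true minutes, the faulty clock advances 60 + 5 = 65 minutes.
True elapsed: 2 hours = 120 minutes.
Faulty clock advances: 120 x 65/60 = 130 minutes (drift: 10 minutes ahead).
Shown time: 12:00 + 130 minutes = 2:10.

Final answer: 2:10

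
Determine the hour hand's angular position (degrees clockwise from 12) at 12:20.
The hour hand moves 30 degrees per hour and 0.5 degrees per minute.
At 12:20: (0) x 30 + 20 x 0.5 = 0 + 10 = 10 degrees

Final answer: 10 degrees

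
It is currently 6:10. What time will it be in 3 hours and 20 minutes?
Starting time: 6:10
Adding 20 minutes to 10 minutes: 10 + 20 = 30 minutes
Adding 3 hours: 6 + 3 = 9
Final time: 9:30

Final answer: 9:30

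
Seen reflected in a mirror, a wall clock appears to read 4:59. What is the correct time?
Reflection across the vertical (12-6) axis maps a hand at angle A degrees to (360 - A) degrees, which sends a reading of T minutes past 12:00 to (720 - T) minutes past 12:00.
Mirror reads 4:59 = 299 minutes past 12:00.
Actual time: (720 - 299) mod 720 = 421 minutes = 7:01.

Final answer: 7:01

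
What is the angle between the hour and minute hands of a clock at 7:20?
Hour hand position: 7 x 30 + 20 x 0.5 = 220 degrees
Minute hand position: 20 x 6 = 120 degrees
Difference: |220 - 120| = 100 degrees
The angle between the hands is 100 degrees

Final answer: 100 degrees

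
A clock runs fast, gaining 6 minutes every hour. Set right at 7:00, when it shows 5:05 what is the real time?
For every 60 true minutes, the faulty clock advances 66 minutes, so 1 faulty-clock minute corresponds to 60/66 true minutes.
From 7:00 to 5:05 on the faulty dial is 605 minutes.
True elapsed: 605 x 60/66 = 550 minutes = 9 hours and 10 minutes.
True time: 7:00 + 9 hours and 10 minutes = 4:10.

Final answer: 4:10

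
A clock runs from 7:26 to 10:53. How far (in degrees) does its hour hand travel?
The hour hand moves 0.5 degrees per minute.
Time elapsed: 10:53 - 7:26 = 207 minutes
Angular displacement: 207 x 0.5 = 103.5 degrees

Final answer: 103.5 degrees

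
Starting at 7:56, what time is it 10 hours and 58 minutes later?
Starting time: 7:56
Adding 58 minutes to 56 minutes: 56 + 58 = 114 minutes = 1 hour and 54 minutes
Adding 10 hours: 7 + 10 + 1 (carry) = 18 - 12 = 6
Final time: 6:54

Final answer: 6:54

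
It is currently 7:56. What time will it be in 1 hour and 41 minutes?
Starting time: 7:56
Adding 41 minutes to 56 minutes: 56 + 41 = 97 minutes = 1 hour and 37 minutes
Adding 1 hour: 7 + 1 + 1 (carry) = 9
Final time: 9:37

Final answer: 9:37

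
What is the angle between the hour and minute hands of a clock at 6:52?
Hour hand position: 6 x 30 + 52 x 0.5 = 206 degrees
Minute hand position: 52 x 6 = 312 degrees
Difference: |206 - 312| = 106 degrees
The angle between the hands is 106 degrees

Final answer: 106 degrees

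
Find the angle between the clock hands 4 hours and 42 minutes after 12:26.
First find the time 4 hours and 42 minutes after 12:26.
Total minutes: 12 x 60 + 26 + 4 x 60 + 42 = 1028.
1028 mod 720 = 308 minutes = 5:08.
Now compute the angle at 5:08:
Hour hand: 5 x 30 + 8 x 0.5 = 154 degrees
Minute hand: 8 x 6 = 48 degrees
Difference: |154 - 48| = 106 degrees
The angle is 106 degrees

Final answer: 106 degrees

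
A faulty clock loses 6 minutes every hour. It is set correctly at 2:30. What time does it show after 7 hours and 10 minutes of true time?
For every 60 true minutes, the faulty clock advances 60 - 6 = 54 minutes.
True elapsed: 7 hours and 10 minutes = 430 minutes.
Faulty clock advances: 430 x 54/60 = 387 minutes (drift: 43 minutes behind).
Shown time: 2:30 + 387 minutes = 8:57.

Final answer: 8:57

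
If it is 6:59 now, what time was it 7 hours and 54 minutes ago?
Starting time: 6:59 = 419 total minutes past 12:00
Subtracting: 7 hours and 54 minutes = 474 minutes
419 - 474 = -55 (negative, add 12 hours = 720) = 665 minutes
= 11 hours and 5 minutes past 12:00 = 11:05

Final answer: 11:05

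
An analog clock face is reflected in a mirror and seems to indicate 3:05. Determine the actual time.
Reflection across the vertical (12-6) axis maps a hand at angle A degrees to (360 - A) degrees, which sends a reading of T minutes past 12:00 to (720 - T) minutes past 12:00.
Mirror reads 3:05 = 185 minutes past 12:00.
Actual time: (720 - 185) mod 720 = 535 minutes = 8:55.

Final answer: 8:55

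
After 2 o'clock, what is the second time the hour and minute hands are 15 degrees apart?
At t minutes past 2:00, the hour hand is at 30 x 2 + 0.5t degrees and the minute hand is at 6t degrees.
The smaller angle between them is 15 degrees when |30H - 5.5t| = 15 or |30H - 5.5t| = 345.
With H = 2, solve 30 x 2 - 5.5t = +/- target for each target:
  t = (30 x 2 - 15) / 5.5 = 8.18
  t = (30 x 2 + 15) / 5.5 = 13.64
  t = (30 x 2 - 345) / 5.5 = -51.82 (outside (0, 60))
  t = (30 x 2 + 345) / 5.5 = 73.64 (outside (0, 60))
Valid solutions in (0, 60): {8.18, 13.64} minutes.
The second occurrence is t = 13.64 minutes.
The hands form a 15-degree angle at 13.64 minutes past 2:00.

Final answer: 13.64 minutes past 2:00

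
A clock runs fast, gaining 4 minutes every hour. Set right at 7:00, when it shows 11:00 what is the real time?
For every 60 true minutes, the faulty clock advances 64 minutes, so 1 faulty-clock minute corresponds to 60/64 true minutes.
From 7:00 to 11:00 on the faulty dial is 240 minutes.
True elapsed: 240 x 60/64 = 225 minutes = 3 hours and 45 minutes.
True time: 7:00 + 3 hours and 45 minutes = 10:45.

Final answer: 10:45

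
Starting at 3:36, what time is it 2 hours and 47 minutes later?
Starting time: 3:36
Adding 47 minutes to 36 minutes: 36 + 47 = 83 minutes = 1 hour and 23 minutes
Adding 2 hours: 3 + 2 + 1 (carry) = 6
Final time: 6:23

Final answer: 6:23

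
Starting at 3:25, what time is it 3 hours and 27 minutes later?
Starting time: 3:25
Adding 27 minutes to 25 minutes: 25 + 27 = 52 minutes
Adding 3 hours: 3 + 3 = 6
Final time: 6:52

Final answer: 6:52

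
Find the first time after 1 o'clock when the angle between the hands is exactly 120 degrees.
At t minutes past 1:00, the hour hand is at 30 x 1 + 0.5t degrees and the minute hand is at 6t degrees.
The smaller angle between them is 120 degrees when |30H - 5.5t| = 120 or |30H - 5.5t| = 240.
With H = 1, solve 30 x 1 - 5.5t = +/- target for each target:
  t = (30 x 1 - 120) / 5.5 = -16.36 (outside (0, 60))
  t = (30 x 1 + 120) / 5.5 = 27.27
  t = (30 x 1 - 240) / 5.5 = -38.18 (outside (0, 60))
  t = (30 x 1 + 240) / 5.5 = 49.09
Valid solutions in (0, 60): {27.27, 49.09} minutes.
The first occurrence is t = 27.27 minutes.
The hands form a 120-degree angle at 27.27 minutes past 1:00.

Final answer: 27.27 minutes past 1:00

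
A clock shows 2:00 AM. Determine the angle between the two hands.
Hour hand position: 2 x 30 + 0 x 0.5 = 60 degrees
Minute hand position: 0 x 6 = 0 degrees
Difference: |60 - 0| = 60 degrees
The angle between the hands is 60 degrees

Final answer: 60 degrees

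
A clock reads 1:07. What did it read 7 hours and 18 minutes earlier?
Starting time: 1:07 = 67 total minutes past 12:00
Subtracting: 7 hours and 18 minutes = 438 minutes
67 - 438 = -371 (negative, add 12 hours = 720) = 349 minutes
= 5 hours and 49 minutes past 12:00 = 5:49

Final answer: 5:49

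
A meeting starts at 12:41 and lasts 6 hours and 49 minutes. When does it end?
Starting time: 12:41
Adding 49 minutes to 41 minutes: 41 + 49 = 90 minutes = 1 hour and 30 minutes
Adding 6 hours: 12 + 6 + 1 (carry) = 19 - 12 = 7
Final time: 7:30

Final answer: 7:30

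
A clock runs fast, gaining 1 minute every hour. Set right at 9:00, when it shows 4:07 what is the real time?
For every 60 true minutes, the faulty clock advances 61 minutes, so 1 faulty-clock minute corresponds to 60/61 true minutes.
From 9:00 to 4:07 on the faulty dial is 427 minutes.
True elapsed: 427 x 60/61 = 420 minutes = 7 hours.
True time: 9:00 + 7 hours = 4:00.

Final answer: 4:00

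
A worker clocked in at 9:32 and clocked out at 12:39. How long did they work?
From 9:32 to 12:39:
(12 x 60 + 39) - (9 x 60 + 32) = 759 - 572 = 187 minutes
= 3 hours and 7 minutes

Final answer: 3 hours and 7 minutes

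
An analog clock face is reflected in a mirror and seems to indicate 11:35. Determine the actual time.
Reflection across the vertical (12-6) axis maps a hand at angle A degrees to (360 - A) degrees, which sends a reading of T minutes past 12:00 to (720 - T) minutes past 12:00.
Mirror reads 11:35 = 695 minutes past 12:00.
Actual time: (720 - 695) mod 720 = 25 minutes = 12:25.

Final answer: 12:25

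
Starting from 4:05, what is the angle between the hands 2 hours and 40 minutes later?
First find the time 2 hours and 40 minutes after 4:05.
Total minutes: 4 x 60 + 5 + 2 x 60 + 40 = 405.
405 mod 720 = 405 minutes = 6:45.
Now compute the angle at 6:45:
Hour hand: 6 x 30 + 45 x 0.5 = 202.5 degrees
Minute hand: 45 x 6 = 270 degrees
Difference: |202.5 - 270| = 67.5 degrees
The angle is 67.5 degrees

Final answer: 67.5 degrees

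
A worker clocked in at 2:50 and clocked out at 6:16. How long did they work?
From 2:50 to 6:16:
(6 x 60 + 16) - (2 x 60 + 50) = 376 - 170 = 206 minutes
= 3 hours and 26 minutes

Final answer: 3 hours and 26 minutes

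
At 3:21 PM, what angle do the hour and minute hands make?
Hour hand position: 3 x 30 + 21 x 0.5 = 100.5 degrees
Minute hand position: 21 x 6 = 126 degrees
Difference: |100.5 - 126| = 25.5 degrees
The angle between the hands is 25.5 degrees

Final answer: 25.5 degrees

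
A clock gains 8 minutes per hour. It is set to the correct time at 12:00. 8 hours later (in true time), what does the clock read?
For every 60 true minutes, the faulty clock advances 60 + 8 = 68 minutes.
True elapsed: 8 hours = 480 minutes.
Faulty clock advances: 480 x 68/60 = 544 minutes (drift: 64 minutes ahead).
Shown time: 12:00 + 544 minutes = 9:04.

Final answer: 9:04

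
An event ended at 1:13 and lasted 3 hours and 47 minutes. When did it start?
Starting time: 1:13 = 73 total minutes past 12:00
Subtracting: 3 hours and 47 minutes = 227 minutes
73 - 227 = -154 (negative, add 12 hours = 720) = 566 minutes
= 9 hours and 26 minutes past 12:00 = 9:26

Final answer: 9:26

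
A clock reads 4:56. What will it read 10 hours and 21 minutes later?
Starting time: 4:56
Adding 21 minutes to 56 minutes: 56 + 21 = 77 minutes = 1 hour and 17 minutes
Adding 10 hours: 4 + 10 + 1 (carry) = 15 - 12 = 3
Final time: 3:17

Final answer: 3:17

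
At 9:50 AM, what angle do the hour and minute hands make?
Hour hand position: 9 x 30 + 50 x 0.5 = 295 degrees
Minute hand position: 50 x 6 = 300 degrees
Difference: |295 - 300| = 5 degrees
The angle between the hands is 5 degrees

Final answer: 5 degrees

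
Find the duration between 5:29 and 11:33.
From 5:29 to 11:33:
(11 x 60 + 33) - (5 x 60 + 29) = 693 - 329 = 364 minutes
= 6 hours and 4 minutes

Final answer: 6 hours and 4 minutes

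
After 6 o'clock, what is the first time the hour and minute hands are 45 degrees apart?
At t minutes past 6:00, the hour hand is at 30 x 6 + 0.5t degrees and the minute hand is at 6t degrees.
The smaller angle between them is 45 degrees when |30H - 5.5t| = 45 or |30H - 5.5t| = 315.
With H = 6, solve 30 x 6 - 5.5t = +/- target for each target:
  t = (30 x 6 - 45) / 5.5 = 24.55
  t = (30 x 6 + 45) / 5.5 = 40.91
  t = (30 x 6 - 315) / 5.5 = -24.55 (outside (0, 60))
  t = (30 x 6 + 315) / 5.5 = 90 (outside (0, 60))
Valid solutions in (0, 60): {24.55, 40.91} minutes.
The first occurrence is t = 24.55 minutes.
The hands form a 45-degree angle at 24.55 minutes past 6:00.

Final answer: 24.55 minutes past 6:00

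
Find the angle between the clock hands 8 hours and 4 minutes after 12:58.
First find the time 8 hours and 4 minutes after 12:58.
Total minutes: 12 x 60 + 58 + 8 x 60 + 4 = 1262.
1262 mod 720 = 542 minutes = 9:02.
Now compute the angle at 9:02:
Hour hand: 9 x 30 + 2 x 0.5 = 271 degrees
Minute hand: 2 x 6 = 12 degrees
Difference: |271 - 12| = 259 degrees
Smaller angle: 360 - 259 = 101 degrees

Final answer: 101 degrees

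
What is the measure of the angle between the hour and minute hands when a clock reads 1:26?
Hour hand position: 1 x 30 + 26 x 0.5 = 43 degrees
Minute hand position: 26 x 6 = 156 degrees
Difference: |43 - 156| = 113 degrees
The angle between the hands is 113 degrees

Final answer: 113 degrees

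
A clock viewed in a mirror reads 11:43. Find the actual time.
Reflection across the vertical (12-6) axis maps a hand at angle A degrees to (360 - A) degrees, which sends a reading of T minutes past 12:00 to (720 - T) minutes past 12:00.
Mirror reads 11:43 = 703 minutes past 12:00.
Actual time: (720 - 703) mod 720 = 17 minutes = 12:17.

Final answer: 12:17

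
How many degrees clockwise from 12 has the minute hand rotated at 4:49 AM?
The minute hand moves 6 degrees per minute.
At 4:49: 49 x 6 = 294 degrees

Final answer: 294 degrees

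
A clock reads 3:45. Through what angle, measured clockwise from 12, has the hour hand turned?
The hour hand moves 30 degrees per hour and 0.5 degrees per minute.
At 3:45: (3) x 30 + 45 x 0.5 = 90 + 22.5 = 112.5 degrees

Final answer: 112.5 degrees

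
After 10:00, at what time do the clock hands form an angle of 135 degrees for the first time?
At t minutes past 10:00, the hour hand is at 30 x 10 + 0.5t degrees and the minute hand is at 6t degrees.
The smaller angle between them is 135 degrees when |30H - 5.5t| = 135 or |30H - 5.5t| = 225.
With H = 10, solve 30 x 10 - 5.5t = +/- target for each target:
  t = (30 x 10 - 135) / 5.5 = 30
  t = (30 x 10 + 135) / 5.5 = 79.09 (outside (0, 60))
  t = (30 x 10 - 225) / 5.5 = 13.64
  t = (30 x 10 + 225) / 5.5 = 95.45 (outside (0, 60))
Valid solutions in (0, 60): {13.64, 30} minutes.
The first occurrence is t = 13.64 minutes.
The hands form a 135-degree angle at 13.64 minutes past 10:00.

Final answer: 13.64 minutes past 10:00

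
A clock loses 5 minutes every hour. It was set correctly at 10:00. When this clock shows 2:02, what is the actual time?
For every 60 true minutes, the faulty clock advances 55 minutes, so 1 faulty-clock minute corresponds to 60/55 true minutes.
From 10:00 to 2:02 on the faulty dial is 242 minutes.
True elapsed: 242 x 60/55 = 264 minutes = 4 hours and 24 minutes.
True time: 10:00 + 4 hours and 24 minutes = 2:24.

Final answer: 2:24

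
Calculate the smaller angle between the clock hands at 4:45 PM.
Hour hand position: 4 x 30 + 45 x 0.5 = 142.5 degrees
Minute hand position: 45 x 6 = 270 degrees
Difference: |142.5 - 270| = 127.5 degrees
The angle between the hands is 127.5 degrees

Final answer: 127.5 degrees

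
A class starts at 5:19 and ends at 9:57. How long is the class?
From 5:19 to 9:57:
(9 x 60 + 57) - (5 x 60 + 19) = 597 - 319 = 278 minutes
= 4 hours and 38 minutes

Final answer: 4 hours and 38 minutes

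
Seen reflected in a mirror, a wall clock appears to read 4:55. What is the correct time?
Reflection across the vertical (12-6) axis maps a hand at angle A degrees to (360 - A) degrees, which sends a reading of T minutes past 12:00 to (720 - T) minutes past 12:00.
Mirror reads 4:55 = 295 minutes past 12:00.
Actual time: (720 - 295) mod 720 = 425 minutes = 7:05.

Final answer: 7:05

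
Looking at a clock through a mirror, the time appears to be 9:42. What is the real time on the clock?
Reflection across the vertical (12-6) axis maps a hand at angle A degrees to (360 - A) degrees, which sends a reading of T minutes past 12:00 to (720 - T) minutes past 12:00.
Mirror reads 9:42 = 582 minutes past 12:00.
Actual time: (720 - 582) mod 720 = 138 minutes = 2:18.

Final answer: 2:18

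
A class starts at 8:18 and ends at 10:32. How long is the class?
From 8:18 to 10:32:
(10 x 60 + 32) - (8 x 60 + 18) = 632 - 498 = 134 minutes
= 2 hours and 14 minutes

Final answer: 2 hours and 14 minutes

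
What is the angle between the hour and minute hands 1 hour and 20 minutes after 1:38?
First find the time 1 hour and 20 minutes after 1:38.
Total minutes: 1 x 60 + 38 + 1 x 60 + 20 = 178.
178 mod 720 = 178 minutes = 2:58.
Now compute the angle at 2:58:
Hour hand: 2 x 30 + 58 x 0.5 = 89 degrees
Minute hand: 58 x 6 = 348 degrees
Difference: |89 - 348| = 259 degrees
Smaller angle: 360 - 259 = 101 degrees

Final answer: 101 degrees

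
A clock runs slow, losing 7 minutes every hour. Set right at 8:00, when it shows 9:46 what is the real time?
For every 60 true minutes, the faulty clock advances 53 minutes, so 1 faulty-clock minute corresponds to 60/53 true minutes.
From 8:00 to 9:46 on the faulty dial is 106 minutes.
True elapsed: 106 x 60/53 = 120 minutes = 2 hours.
True time: 8:00 + 2 hours = 10:00.

Final answer: 10:00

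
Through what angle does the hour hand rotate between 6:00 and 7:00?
The hour hand moves 0.5 degrees per minute.
Time elapsed: 7:00 - 6:00 = 60 minutes
Angular displacement: 60 x 0.5 = 30 degrees

Final answer: 30 degrees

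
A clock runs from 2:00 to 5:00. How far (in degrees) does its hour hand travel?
The hour hand moves 0.5 degrees per minute.
Time elapsed: 5:00 - 2:00 = 180 minutes
Angular displacement: 180 x 0.5 = 90 degrees

Final answer: 90 degrees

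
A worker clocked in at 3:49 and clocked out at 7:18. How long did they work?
From 3:49 to 7:18:
(7 x 60 + 18) - (3 x 60 + 49) = 438 - 229 = 209 minutes
= 3 hours and 29 minutes

Final answer: 3 hours and 29 minutes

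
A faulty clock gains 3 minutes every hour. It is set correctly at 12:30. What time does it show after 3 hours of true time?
For every 60 true minutes, the faulty clock advances 60 + 3 = 63 minutes.
True elapsed: 3 hours = 180 minutes.
Faulty clock advances: 180 x 63/60 = 189 minutes (drift: 9 minutes ahead).
Shown time: 12:30 + 189 minutes = 3:39.

Final answer: 3:39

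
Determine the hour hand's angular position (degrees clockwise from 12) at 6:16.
The hour hand moves 30 degrees per hour and 0.5 degrees per minute.
At 6:16: (6) x 30 + 16 x 0.5 = 180 + 8 = 188 degrees

Final answer: 188 degrees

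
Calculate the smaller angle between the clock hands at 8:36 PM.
Hour hand position: 8 x 30 + 36 x 0.5 = 258 degrees
Minute hand position: 36 x 6 = 216 degrees
Difference: |258 - 216| = 42 degrees
The angle between the hands is 42 degrees

Final answer: 42 degrees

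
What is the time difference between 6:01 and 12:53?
From 6:01 to 12:53:
(12 x 60 + 53) - (6 x 60 + 1) = 773 - 361 = 412 minutes
= 6 hours and 52 minutes

Final answer: 6 hours and 52 minutes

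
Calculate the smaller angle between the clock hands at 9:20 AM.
Hour hand position: 9 x 30 + 20 x 0.5 = 280 degrees
Minute hand position: 20 x 6 = 120 degrees
Difference: |280 - 120| = 160 degrees
The angle between the hands is 160 degrees

Final answer: 160 degrees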